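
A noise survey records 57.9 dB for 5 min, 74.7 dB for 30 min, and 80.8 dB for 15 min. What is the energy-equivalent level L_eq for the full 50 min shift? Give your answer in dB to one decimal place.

77.3 dB

The energy average is taken in the linear domain: L_eq = 10·log₁₀[(Σ tᵢ·10^(Lᵢ/10))/T], T = 50 min.
Σ tᵢ·10^(Lᵢ/10) = 5·10^(57.9/10) + 30·10^(74.7/10) + 15·10^(80.8/10) = 2.692e+09.
L_eq = 10·log₁₀(2.692e+09/50) = 77.31 dB.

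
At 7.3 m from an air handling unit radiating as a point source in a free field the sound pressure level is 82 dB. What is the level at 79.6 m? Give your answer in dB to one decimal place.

Spherical spreading from a point source gives a 20·log₁₀(r₂/r₁) drop.
L₂ = 82 − 20·log₁₀(79.6/7.3) = 82 − 20.752 = 61.25 dB.

61.2 dB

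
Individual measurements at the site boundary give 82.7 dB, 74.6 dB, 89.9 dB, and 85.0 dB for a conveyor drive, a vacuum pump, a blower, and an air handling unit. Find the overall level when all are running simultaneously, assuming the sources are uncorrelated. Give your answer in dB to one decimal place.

91.8 dB

For uncorrelated sources the intensities add, so convert each level to linear form, sum, and take 10·log₁₀ of the total.
Σ 10^(L/10) = 10^(82.7/10) + 10^(74.6/10) + 10^(89.9/10) + 10^(85.0/10) = 1.509e+09.
L_total = 10·log₁₀(1.509e+09) = 91.79 dB.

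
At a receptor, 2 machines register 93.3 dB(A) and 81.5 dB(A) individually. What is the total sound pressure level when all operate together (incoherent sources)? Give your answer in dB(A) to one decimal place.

93.6 dB(A)

Incoherent sources combine by intensity addition: L_total = 10·log₁₀(Σ 10^(L_i/10)).
Σ 10^(L/10) = 10^(93.3/10) + 10^(81.5/10) = 2.279e+09.
L_total = 10·log₁₀(2.279e+09) = 93.58 dB(A).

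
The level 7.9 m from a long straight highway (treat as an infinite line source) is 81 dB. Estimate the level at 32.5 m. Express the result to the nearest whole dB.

75 dB

Cylindrical spreading from a line source gives a 10·log₁₀(r₂/r₁) drop.
L₂ = 81 − 10·log₁₀(32.5/7.9) = 81 − 6.143 = 74.86 dB.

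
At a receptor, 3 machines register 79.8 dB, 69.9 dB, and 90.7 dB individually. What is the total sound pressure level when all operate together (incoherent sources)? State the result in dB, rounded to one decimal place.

Incoherent sources combine by intensity addition: L_total = 10·log₁₀(Σ 10^(L_i/10)).
Σ 10^(L/10) = 10^(79.8/10) + 10^(69.9/10) + 10^(90.7/10) = 1.280e+09.
L_total = 10·log₁₀(1.280e+09) = 91.07 dB.

91.1 dB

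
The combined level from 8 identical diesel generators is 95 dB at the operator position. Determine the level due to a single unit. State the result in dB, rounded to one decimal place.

8 equal contributions raise the level by 10·log₁₀ 8 = 9.031 dB, so each unit alone gives 95 − 9.031.

86.0 dB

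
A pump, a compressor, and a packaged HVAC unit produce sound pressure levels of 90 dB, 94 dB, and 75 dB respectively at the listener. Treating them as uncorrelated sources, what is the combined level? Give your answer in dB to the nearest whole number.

95 dB

Incoherent sources combine by intensity addition: L_total = 10·log₁₀(Σ 10^(L_i/10)).
Σ 10^(L/10) = 10^(90/10) + 10^(94/10) + 10^(75/10) = 3.544e+09.
L_total = 10·log₁₀(3.544e+09) = 95.49 dB.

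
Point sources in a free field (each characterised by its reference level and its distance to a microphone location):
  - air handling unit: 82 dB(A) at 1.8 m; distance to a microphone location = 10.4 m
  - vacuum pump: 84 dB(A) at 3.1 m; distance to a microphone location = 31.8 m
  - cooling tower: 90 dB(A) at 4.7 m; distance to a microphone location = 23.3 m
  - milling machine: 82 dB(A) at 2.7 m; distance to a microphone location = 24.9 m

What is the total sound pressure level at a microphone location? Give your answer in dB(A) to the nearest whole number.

77 dB(A)

Propagate each source to the receiver with L = L_ref − 20·log₁₀(r/r_ref), then add intensities.
air handling unit: 82 − 20·log₁₀(10.4/1.8) = 82 − 15.24 = 66.76 dB(A).
vacuum pump: 84 − 20·log₁₀(31.8/3.1) = 84 − 20.22 = 63.78 dB(A).
cooling tower: 90 − 20·log₁₀(23.3/4.7) = 90 − 13.91 = 76.09 dB(A).
milling machine: 82 − 20·log₁₀(24.9/2.7) = 82 − 19.30 = 62.70 dB(A).
Σ 10^(L/10) = 4.969e+07 → L_total = 10·log₁₀(4.969e+07) = 76.96 dB(A).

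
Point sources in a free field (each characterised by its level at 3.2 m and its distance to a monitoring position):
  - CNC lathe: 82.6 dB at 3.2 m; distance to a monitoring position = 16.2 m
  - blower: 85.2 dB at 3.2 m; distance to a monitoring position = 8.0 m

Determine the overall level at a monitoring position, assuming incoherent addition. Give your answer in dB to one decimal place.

77.8 dB

Propagate each source to the receiver with L = L_ref − 20·log₁₀(r/r_ref), then add intensities.
CNC lathe: 82.6 − 20·log₁₀(16.2/3.2) = 82.6 − 14.09 = 68.51 dB.
blower: 85.2 − 20·log₁₀(8.0/3.2) = 85.2 − 7.96 = 77.24 dB.
Σ 10^(L/10) = 6.008e+07 → L_total = 10·log₁₀(6.008e+07) = 77.79 dB.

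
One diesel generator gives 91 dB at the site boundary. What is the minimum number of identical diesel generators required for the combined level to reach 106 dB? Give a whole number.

N identical sources give L₁ + 10·log₁₀ N, so require 10·log₁₀ N ≥ 106 − 91 = 15.0 dB.
N ≥ 10^(15.0/10) = 31.623, so N = 32.

32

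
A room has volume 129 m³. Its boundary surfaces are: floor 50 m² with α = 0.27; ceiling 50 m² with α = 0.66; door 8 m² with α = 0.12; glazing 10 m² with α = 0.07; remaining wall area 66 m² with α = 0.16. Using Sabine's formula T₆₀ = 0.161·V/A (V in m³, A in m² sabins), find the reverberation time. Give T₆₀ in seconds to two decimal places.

Total absorption A = 50·0.27 + 50·0.66 + 8·0.12 + 10·0.07 + 66·0.16 = 58.72 m² sabins.
T₆₀ = 0.161 × 129 / 58.72 = 0.354 s.

0.35 s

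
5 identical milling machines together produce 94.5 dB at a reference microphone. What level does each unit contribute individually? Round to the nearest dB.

For N identical incoherent sources L_total = L₁ + 10·log₁₀ N, so L₁ = 94.5 − 10·log₁₀(5) = 94.5 − 6.990.

88 dB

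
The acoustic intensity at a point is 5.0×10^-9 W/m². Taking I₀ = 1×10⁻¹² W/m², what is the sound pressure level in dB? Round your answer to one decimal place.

L = 10·log₁₀(I/I₀) = 10·log₁₀(5.0×10^-9/10⁻¹²) = 10·log₁₀(5.0×10^3).
L = 10·(0.6990 + 3) = 36.99 dB.

37.0 dB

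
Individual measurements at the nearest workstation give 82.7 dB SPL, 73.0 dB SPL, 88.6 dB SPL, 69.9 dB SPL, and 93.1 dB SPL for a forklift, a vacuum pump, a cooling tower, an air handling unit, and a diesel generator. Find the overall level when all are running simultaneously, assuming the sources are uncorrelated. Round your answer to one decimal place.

Incoherent sources combine by intensity addition: L_total = 10·log₁₀(Σ 10^(L_i/10)).
Σ 10^(L/10) = 10^(82.7/10) + 10^(73.0/10) + 10^(88.6/10) + 10^(69.9/10) + 10^(93.1/10) = 2.982e+09.
L_total = 10·log₁₀(2.982e+09) = 94.75 dB SPL.

94.7 dB SPL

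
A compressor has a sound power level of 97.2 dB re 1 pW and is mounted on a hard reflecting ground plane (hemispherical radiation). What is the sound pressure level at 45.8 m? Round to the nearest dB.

The power spreads over a hemisphere of area 2π·r², so L_p = L_w − 10·log₁₀(2π·r²).
2π·r² = 1.318e+04 m², 10·log₁₀ of that is 41.199 dB.
L_p = 97.2 − 41.199 = 56.00 dB.

56 dB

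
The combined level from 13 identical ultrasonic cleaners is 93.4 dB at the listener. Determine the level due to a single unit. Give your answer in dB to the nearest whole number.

13 equal contributions raise the level by 10·log₁₀ 13 = 11.139 dB, so each unit alone gives 93.4 − 11.139.

82 dB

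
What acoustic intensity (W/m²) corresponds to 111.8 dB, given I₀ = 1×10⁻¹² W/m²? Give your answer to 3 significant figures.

L = 10·log₁₀(I/I₀) ⇒ I = I₀·10^(L/10) = 10⁻¹² × 10^11.18.

0.151 W/m²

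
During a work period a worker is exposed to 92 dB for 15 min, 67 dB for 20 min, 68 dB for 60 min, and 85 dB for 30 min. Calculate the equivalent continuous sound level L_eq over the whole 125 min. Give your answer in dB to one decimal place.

L_eq = 10·log₁₀[(1/T)·Σ tᵢ·10^(Lᵢ/10)] with T = 125 min.
Σ tᵢ·10^(Lᵢ/10) = 15·10^(92/10) + 20·10^(67/10) + 60·10^(68/10) + 30·10^(85/10) = 3.374e+10.
L_eq = 10·log₁₀(3.374e+10/125) = 84.31 dB.

84.3 dB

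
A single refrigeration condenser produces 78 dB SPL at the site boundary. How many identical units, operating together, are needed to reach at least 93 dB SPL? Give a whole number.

32

N identical sources give L₁ + 10·log₁₀ N, so require 10·log₁₀ N ≥ 93 − 78 = 15.0 dB.
N ≥ 10^(15.0/10) = 31.623, so N = 32.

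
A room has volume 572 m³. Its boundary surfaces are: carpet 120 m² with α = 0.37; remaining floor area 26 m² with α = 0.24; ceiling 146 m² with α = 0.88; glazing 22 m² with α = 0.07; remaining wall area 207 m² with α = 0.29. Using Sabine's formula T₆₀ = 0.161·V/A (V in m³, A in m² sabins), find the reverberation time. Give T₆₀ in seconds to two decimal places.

0.38 s

Total absorption A = 120·0.37 + 26·0.24 + 146·0.88 + 22·0.07 + 207·0.29 = 240.69 m² sabins.
T₆₀ = 0.161 × 572 / 240.69 = 0.383 s.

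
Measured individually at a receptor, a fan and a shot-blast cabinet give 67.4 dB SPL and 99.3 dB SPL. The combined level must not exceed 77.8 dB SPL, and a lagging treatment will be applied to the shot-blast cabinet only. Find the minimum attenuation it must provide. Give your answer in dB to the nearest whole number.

Fixed contribution from the other source: Σ 10^(L/10) = 10^(67.4/10) = 5.495e+06 (67.40 dB SPL).
To meet 77.8 dB SPL overall, the treated shot-blast cabinet may contribute at most 10^(77.8/10) − 5.495e+06 = 5.476e+07, i.e. 77.38 dB SPL.
Required insertion loss = 99.3 − 77.38 = 21.92 dB.

22 dB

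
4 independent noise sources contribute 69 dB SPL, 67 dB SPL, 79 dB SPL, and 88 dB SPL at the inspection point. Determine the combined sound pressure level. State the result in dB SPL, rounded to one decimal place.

88.6 dB SPL

Incoherent sources combine by intensity addition: L_total = 10·log₁₀(Σ 10^(L_i/10)).
Σ 10^(L/10) = 10^(69/10) + 10^(67/10) + 10^(79/10) + 10^(88/10) = 7.233e+08.
L_total = 10·log₁₀(7.233e+08) = 88.59 dB SPL.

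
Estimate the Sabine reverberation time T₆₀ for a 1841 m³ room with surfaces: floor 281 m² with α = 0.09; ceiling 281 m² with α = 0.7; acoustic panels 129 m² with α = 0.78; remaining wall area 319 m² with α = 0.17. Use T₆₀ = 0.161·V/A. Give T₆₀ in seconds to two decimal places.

0.79 s

Total absorption A = 281·0.09 + 281·0.7 + 129·0.78 + 319·0.17 = 376.84 m² sabins.
T₆₀ = 0.161 × 1841 / 376.84 = 0.787 s.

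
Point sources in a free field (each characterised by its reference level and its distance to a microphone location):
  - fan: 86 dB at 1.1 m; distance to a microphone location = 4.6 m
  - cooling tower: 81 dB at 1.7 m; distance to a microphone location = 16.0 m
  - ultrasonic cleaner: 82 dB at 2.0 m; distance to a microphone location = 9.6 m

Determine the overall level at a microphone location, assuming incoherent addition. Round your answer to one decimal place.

74.9 dB

First find each source's level at the receiver (point-source: −20·log₁₀(r/r_ref)), then combine on an intensity basis.
fan: 86 − 20·log₁₀(4.6/1.1) = 86 − 12.43 = 73.57 dB.
cooling tower: 81 − 20·log₁₀(16.0/1.7) = 81 − 19.47 = 61.53 dB.
ultrasonic cleaner: 82 − 20·log₁₀(9.6/2.0) = 82 − 13.62 = 68.38 dB.
Σ 10^(L/10) = 3.107e+07 → L_total = 10·log₁₀(3.107e+07) = 74.92 dB.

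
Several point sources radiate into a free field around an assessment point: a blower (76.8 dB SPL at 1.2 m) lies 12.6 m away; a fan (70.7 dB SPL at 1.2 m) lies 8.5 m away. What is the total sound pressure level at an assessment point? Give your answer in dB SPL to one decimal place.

58.2 dB SPL

Propagate each source to the receiver with L = L_ref − 20·log₁₀(r/r_ref), then add intensities.
blower: 76.8 − 20·log₁₀(12.6/1.2) = 76.8 − 20.42 = 56.38 dB SPL.
fan: 70.7 − 20·log₁₀(8.5/1.2) = 70.7 − 17.00 = 53.70 dB SPL.
Σ 10^(L/10) = 6.683e+05 → L_total = 10·log₁₀(6.683e+05) = 58.25 dB SPL.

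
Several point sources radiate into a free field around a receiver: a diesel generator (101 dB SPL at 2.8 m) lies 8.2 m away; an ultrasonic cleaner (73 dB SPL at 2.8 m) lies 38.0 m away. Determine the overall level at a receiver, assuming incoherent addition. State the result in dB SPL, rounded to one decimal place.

91.7 dB SPL

Propagate each source to the receiver with L = L_ref − 20·log₁₀(r/r_ref), then add intensities.
diesel generator: 101 − 20·log₁₀(8.2/2.8) = 101 − 9.33 = 91.67 dB SPL.
ultrasonic cleaner: 73 − 20·log₁₀(38.0/2.8) = 73 − 22.65 = 50.35 dB SPL.
Σ 10^(L/10) = 1.468e+09 → L_total = 10·log₁₀(1.468e+09) = 91.67 dB SPL.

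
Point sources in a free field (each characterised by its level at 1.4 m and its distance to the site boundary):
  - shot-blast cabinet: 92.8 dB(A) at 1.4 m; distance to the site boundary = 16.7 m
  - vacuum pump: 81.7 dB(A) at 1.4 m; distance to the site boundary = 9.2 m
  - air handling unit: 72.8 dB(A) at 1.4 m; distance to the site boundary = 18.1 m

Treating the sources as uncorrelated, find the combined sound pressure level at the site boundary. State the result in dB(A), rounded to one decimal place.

First find each source's level at the receiver (point-source: −20·log₁₀(r/r_ref)), then combine on an intensity basis.
shot-blast cabinet: 92.8 − 20·log₁₀(16.7/1.4) = 92.8 − 21.53 = 71.27 dB(A).
vacuum pump: 81.7 − 20·log₁₀(9.2/1.4) = 81.7 − 16.35 = 65.35 dB(A).
air handling unit: 72.8 − 20·log₁₀(18.1/1.4) = 72.8 − 22.23 = 50.57 dB(A).
Σ 10^(L/10) = 1.693e+07 → L_total = 10·log₁₀(1.693e+07) = 72.29 dB(A).

72.3 dB(A)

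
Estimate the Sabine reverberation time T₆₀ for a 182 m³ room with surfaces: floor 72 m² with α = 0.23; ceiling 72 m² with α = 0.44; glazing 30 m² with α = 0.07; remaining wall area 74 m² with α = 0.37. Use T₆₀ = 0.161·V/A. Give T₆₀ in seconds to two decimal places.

Summing Sᵢαᵢ: 72·0.23 + 72·0.44 + 30·0.07 + 74·0.37 = 77.72 m².
T₆₀ = 0.161·V/A = 0.161·182/77.72 = 0.377 s.

0.38 s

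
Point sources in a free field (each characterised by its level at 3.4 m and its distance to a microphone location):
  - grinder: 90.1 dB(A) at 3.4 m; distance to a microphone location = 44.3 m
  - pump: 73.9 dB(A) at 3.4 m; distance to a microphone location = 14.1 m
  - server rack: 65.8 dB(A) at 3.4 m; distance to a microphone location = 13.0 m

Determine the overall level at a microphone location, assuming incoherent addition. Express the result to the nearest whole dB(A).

69 dB(A)

Propagate each source to the receiver with L = L_ref − 20·log₁₀(r/r_ref), then add intensities.
grinder: 90.1 − 20·log₁₀(44.3/3.4) = 90.1 − 22.30 = 67.80 dB(A).
pump: 73.9 − 20·log₁₀(14.1/3.4) = 73.9 − 12.35 = 61.55 dB(A).
server rack: 65.8 − 20·log₁₀(13.0/3.4) = 65.8 − 11.65 = 54.15 dB(A).
Σ 10^(L/10) = 7.715e+06 → L_total = 10·log₁₀(7.715e+06) = 68.87 dB(A).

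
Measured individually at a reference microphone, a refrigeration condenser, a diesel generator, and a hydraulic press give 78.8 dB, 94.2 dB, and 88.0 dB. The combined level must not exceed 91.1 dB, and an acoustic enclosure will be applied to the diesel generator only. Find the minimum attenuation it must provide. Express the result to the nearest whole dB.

Fixed contribution from the other sources: Σ 10^(L/10) = 10^(78.8/10) + 10^(88.0/10) = 7.068e+08 (88.49 dB).
The limit corresponds to 10^(91.1/10) = 1.288e+09; subtracting the fixed part leaves 5.814e+08 for the diesel generator, i.e. 87.65 dB.
Required insertion loss = 94.2 − 87.65 = 6.55 dB.

7 dB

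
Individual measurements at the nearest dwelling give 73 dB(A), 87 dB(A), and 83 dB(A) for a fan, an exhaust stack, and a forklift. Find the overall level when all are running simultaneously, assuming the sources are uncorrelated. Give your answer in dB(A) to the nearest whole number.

For uncorrelated sources the intensities add, so convert each level to linear form, sum, and take 10·log₁₀ of the total.
Σ 10^(L/10) = 10^(73/10) + 10^(87/10) + 10^(83/10) = 7.207e+08.
L_total = 10·log₁₀(7.207e+08) = 88.58 dB(A).

89 dB(A)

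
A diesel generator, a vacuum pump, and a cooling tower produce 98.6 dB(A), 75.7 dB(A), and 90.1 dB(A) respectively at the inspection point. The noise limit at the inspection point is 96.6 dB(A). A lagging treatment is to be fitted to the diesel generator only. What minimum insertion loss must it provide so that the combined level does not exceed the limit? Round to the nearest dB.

3 dB

The untreated sources together contribute 10^(75.7/10) + 10^(90.1/10) = 1.060e+09, i.e. 90.25 dB(A).
The limit corresponds to 10^(96.6/10) = 4.571e+09; subtracting the fixed part leaves 3.510e+09 for the diesel generator, i.e. 95.45 dB(A).
So the diesel generator must be reduced from 98.6 to 95.45 dB(A): IL = 3.15 dB.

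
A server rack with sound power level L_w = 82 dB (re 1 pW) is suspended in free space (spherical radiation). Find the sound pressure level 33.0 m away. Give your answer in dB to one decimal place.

L_p = L_w − 10·log₁₀(4π·r²) with r = 33.0 m.
4π·r² = 1.368e+04 m², 10·log₁₀ of that is 41.362 dB.
L_p = 82 − 41.362 = 40.64 dB.

40.6 dB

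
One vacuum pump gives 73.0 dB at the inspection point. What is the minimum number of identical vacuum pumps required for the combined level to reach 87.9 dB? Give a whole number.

The shortfall is 87.9 − 73.0 = 14.9 dB, and N units add 10·log₁₀ N, so need 10·log₁₀ N ≥ 14.9.
N ≥ 10^(14.9/10) = 30.903, so N = 31.

31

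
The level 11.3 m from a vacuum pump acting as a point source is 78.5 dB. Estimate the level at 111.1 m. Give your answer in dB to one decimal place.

58.6 dB

For a point source, L₂ = L₁ − 20·log₁₀(r₂/r₁).
L₂ = 78.5 − 20·log₁₀(111.1/11.3) = 78.5 − 19.853 = 58.65 dB.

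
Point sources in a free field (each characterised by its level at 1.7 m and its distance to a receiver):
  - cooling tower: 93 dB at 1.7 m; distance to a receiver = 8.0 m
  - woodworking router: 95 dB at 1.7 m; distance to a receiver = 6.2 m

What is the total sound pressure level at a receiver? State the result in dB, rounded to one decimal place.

85.2 dB

Propagate each source to the receiver with L = L_ref − 20·log₁₀(r/r_ref), then add intensities.
cooling tower: 93 − 20·log₁₀(8.0/1.7) = 93 − 13.45 = 79.55 dB.
woodworking router: 95 − 20·log₁₀(6.2/1.7) = 95 − 11.24 = 83.76 dB.
Σ 10^(L/10) = 3.278e+08 → L_total = 10·log₁₀(3.278e+08) = 85.16 dB.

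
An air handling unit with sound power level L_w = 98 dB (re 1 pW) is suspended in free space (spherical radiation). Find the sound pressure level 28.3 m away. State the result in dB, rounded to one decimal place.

58.0 dB

L_p = L_w − 10·log₁₀(4π·r²) with r = 28.3 m.
4π·r² = 1.006e+04 m², 10·log₁₀ of that is 40.028 dB.
L_p = 98 − 40.028 = 57.97 dB.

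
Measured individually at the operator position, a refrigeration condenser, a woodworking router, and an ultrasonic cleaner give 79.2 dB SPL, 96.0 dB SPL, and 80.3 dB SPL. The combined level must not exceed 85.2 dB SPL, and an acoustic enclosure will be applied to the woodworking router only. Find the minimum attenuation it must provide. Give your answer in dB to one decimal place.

14.5 dB

Fixed contribution from the other sources: Σ 10^(L/10) = 10^(79.2/10) + 10^(80.3/10) = 1.903e+08 (82.80 dB SPL).
To meet 85.2 dB SPL overall, the treated woodworking router may contribute at most 10^(85.2/10) − 1.903e+08 = 1.408e+08, i.e. 81.49 dB SPL.
So the woodworking router must be reduced from 96.0 to 81.49 dB SPL: IL = 14.51 dB.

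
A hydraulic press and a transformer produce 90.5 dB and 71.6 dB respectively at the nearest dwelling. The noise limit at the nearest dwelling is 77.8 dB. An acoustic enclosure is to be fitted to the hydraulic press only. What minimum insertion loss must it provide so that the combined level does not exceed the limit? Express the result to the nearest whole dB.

14 dB

Everything except the hydraulic press sums to 10^(71.6/10) = 1.445e+07 in linear terms, 71.60 dB.
The limit corresponds to 10^(77.8/10) = 6.026e+07; subtracting the fixed part leaves 4.580e+07 for the hydraulic press, i.e. 76.61 dB.
So the hydraulic press must be reduced from 90.5 to 76.61 dB: IL = 13.89 dB.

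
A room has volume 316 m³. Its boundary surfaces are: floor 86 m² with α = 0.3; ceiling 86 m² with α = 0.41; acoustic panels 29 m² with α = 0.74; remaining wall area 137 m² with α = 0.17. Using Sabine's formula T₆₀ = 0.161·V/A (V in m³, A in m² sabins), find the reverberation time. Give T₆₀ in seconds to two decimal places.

0.48 s

A = Σ Sᵢαᵢ = 86·0.3 + 86·0.41 + 29·0.74 + 137·0.17 = 105.81 m².
T₆₀ = 0.161·V/A = 0.161·316/105.81 = 0.481 s.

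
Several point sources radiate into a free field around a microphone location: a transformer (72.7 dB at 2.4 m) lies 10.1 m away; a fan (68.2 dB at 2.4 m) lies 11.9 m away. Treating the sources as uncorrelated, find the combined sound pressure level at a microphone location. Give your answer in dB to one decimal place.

61.2 dB

Propagate each source to the receiver with L = L_ref − 20·log₁₀(r/r_ref), then add intensities.
transformer: 72.7 − 20·log₁₀(10.1/2.4) = 72.7 − 12.48 = 60.22 dB.
fan: 68.2 − 20·log₁₀(11.9/2.4) = 68.2 − 13.91 = 54.29 dB.
Σ 10^(L/10) = 1.320e+06 → L_total = 10·log₁₀(1.320e+06) = 61.21 dB.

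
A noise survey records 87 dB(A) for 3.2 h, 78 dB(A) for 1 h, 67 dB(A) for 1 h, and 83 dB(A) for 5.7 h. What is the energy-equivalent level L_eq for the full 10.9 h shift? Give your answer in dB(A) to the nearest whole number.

Weight each interval's intensity by its duration and average over T = 10.9 h:
Σ tᵢ·10^(Lᵢ/10) = 3.2·10^(87/10) + 1·10^(78/10) + 1·10^(67/10) + 5.7·10^(83/10) = 2.809e+09.
L_eq = 10·log₁₀(2.809e+09/10.9) = 84.11 dB(A).

84 dB(A)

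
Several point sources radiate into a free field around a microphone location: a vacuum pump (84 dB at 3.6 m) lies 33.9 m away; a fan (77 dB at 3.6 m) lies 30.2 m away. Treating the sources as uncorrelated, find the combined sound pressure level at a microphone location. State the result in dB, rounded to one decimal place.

65.5 dB

First find each source's level at the receiver (point-source: −20·log₁₀(r/r_ref)), then combine on an intensity basis.
vacuum pump: 84 − 20·log₁₀(33.9/3.6) = 84 − 19.48 = 64.52 dB.
fan: 77 − 20·log₁₀(30.2/3.6) = 77 − 18.47 = 58.53 dB.
Σ 10^(L/10) = 3.545e+06 → L_total = 10·log₁₀(3.545e+06) = 65.50 dB.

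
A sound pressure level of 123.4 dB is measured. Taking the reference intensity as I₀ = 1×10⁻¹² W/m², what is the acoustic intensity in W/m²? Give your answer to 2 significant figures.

2.2 W/m²

L = 10·log₁₀(I/I₀) ⇒ I = I₀·10^(L/10) = 10⁻¹² × 10^12.34.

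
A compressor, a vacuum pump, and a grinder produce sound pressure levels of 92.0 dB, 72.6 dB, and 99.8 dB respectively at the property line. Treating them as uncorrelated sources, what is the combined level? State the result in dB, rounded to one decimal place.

Incoherent sources combine by intensity addition: L_total = 10·log₁₀(Σ 10^(L_i/10)).
Σ 10^(L/10) = 10^(92.0/10) + 10^(72.6/10) + 10^(99.8/10) = 1.115e+10.
L_total = 10·log₁₀(1.115e+10) = 100.47 dB.

100.5 dB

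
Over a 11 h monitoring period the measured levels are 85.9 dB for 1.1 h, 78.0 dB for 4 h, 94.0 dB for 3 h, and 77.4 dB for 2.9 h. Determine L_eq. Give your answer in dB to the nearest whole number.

Weight each interval's intensity by its duration and average over T = 11 h:
Σ tᵢ·10^(Lᵢ/10) = 1.1·10^(85.9/10) + 4·10^(78.0/10) + 3·10^(94.0/10) + 2.9·10^(77.4/10) = 8.375e+09.
L_eq = 10·log₁₀(8.375e+09/11) = 88.82 dB.

89 dB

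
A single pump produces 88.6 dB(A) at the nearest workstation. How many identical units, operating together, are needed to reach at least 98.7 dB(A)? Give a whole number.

11

N identical sources give L₁ + 10·log₁₀ N, so require 10·log₁₀ N ≥ 98.7 − 88.6 = 10.1 dB.
N ≥ 10^(10.1/10) = 10.233, so N = 11.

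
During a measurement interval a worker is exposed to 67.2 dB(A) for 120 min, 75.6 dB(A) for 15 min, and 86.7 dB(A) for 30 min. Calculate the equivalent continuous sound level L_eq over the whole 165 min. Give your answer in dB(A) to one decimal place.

79.6 dB(A)

The energy average is taken in the linear domain: L_eq = 10·log₁₀[(Σ tᵢ·10^(Lᵢ/10))/T], T = 165 min.
Σ tᵢ·10^(Lᵢ/10) = 120·10^(67.2/10) + 15·10^(75.6/10) + 30·10^(86.7/10) = 1.521e+10.
L_eq = 10·log₁₀(1.521e+10/165) = 79.65 dB(A).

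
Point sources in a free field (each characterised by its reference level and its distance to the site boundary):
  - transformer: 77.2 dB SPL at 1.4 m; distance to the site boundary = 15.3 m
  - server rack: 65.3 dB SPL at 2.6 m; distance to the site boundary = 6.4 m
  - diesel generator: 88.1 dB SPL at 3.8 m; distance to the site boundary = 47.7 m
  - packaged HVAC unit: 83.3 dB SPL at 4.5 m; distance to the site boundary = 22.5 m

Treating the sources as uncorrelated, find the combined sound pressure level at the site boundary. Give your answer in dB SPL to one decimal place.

71.4 dB SPL

Propagate each source to the receiver with L = L_ref − 20·log₁₀(r/r_ref), then add intensities.
transformer: 77.2 − 20·log₁₀(15.3/1.4) = 77.2 − 20.77 = 56.43 dB SPL.
server rack: 65.3 − 20·log₁₀(6.4/2.6) = 65.3 − 7.82 = 57.48 dB SPL.
diesel generator: 88.1 − 20·log₁₀(47.7/3.8) = 88.1 − 21.97 = 66.13 dB SPL.
packaged HVAC unit: 83.3 − 20·log₁₀(22.5/4.5) = 83.3 − 13.98 = 69.32 dB SPL.
Σ 10^(L/10) = 1.365e+07 → L_total = 10·log₁₀(1.365e+07) = 71.35 dB SPL.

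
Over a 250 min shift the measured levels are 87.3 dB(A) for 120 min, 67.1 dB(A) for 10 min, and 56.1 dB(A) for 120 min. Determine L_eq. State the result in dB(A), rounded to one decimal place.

84.1 dB(A)

L_eq = 10·log₁₀[(1/T)·Σ tᵢ·10^(Lᵢ/10)] with T = 250 min.
Σ tᵢ·10^(Lᵢ/10) = 120·10^(87.3/10) + 10·10^(67.1/10) + 120·10^(56.1/10) = 6.454e+10.
L_eq = 10·log₁₀(6.454e+10/250) = 84.12 dB(A).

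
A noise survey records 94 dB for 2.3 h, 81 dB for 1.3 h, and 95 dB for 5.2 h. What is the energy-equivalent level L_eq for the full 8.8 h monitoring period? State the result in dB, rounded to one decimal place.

L_eq = 10·log₁₀[(1/T)·Σ tᵢ·10^(Lᵢ/10)] with T = 8.8 h.
Σ tᵢ·10^(Lᵢ/10) = 2.3·10^(94/10) + 1.3·10^(81/10) + 5.2·10^(95/10) = 2.238e+10.
L_eq = 10·log₁₀(2.238e+10/8.8) = 94.05 dB.

94.1 dB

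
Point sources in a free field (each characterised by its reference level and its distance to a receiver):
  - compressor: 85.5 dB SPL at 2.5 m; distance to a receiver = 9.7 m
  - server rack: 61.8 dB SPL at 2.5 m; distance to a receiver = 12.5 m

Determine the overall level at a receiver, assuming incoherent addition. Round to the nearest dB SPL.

Propagate each source to the receiver with L = L_ref − 20·log₁₀(r/r_ref), then add intensities.
compressor: 85.5 − 20·log₁₀(9.7/2.5) = 85.5 − 11.78 = 73.72 dB SPL.
server rack: 61.8 − 20·log₁₀(12.5/2.5) = 61.8 − 13.98 = 47.82 dB SPL.
Σ 10^(L/10) = 2.363e+07 → L_total = 10·log₁₀(2.363e+07) = 73.73 dB SPL.

74 dB SPL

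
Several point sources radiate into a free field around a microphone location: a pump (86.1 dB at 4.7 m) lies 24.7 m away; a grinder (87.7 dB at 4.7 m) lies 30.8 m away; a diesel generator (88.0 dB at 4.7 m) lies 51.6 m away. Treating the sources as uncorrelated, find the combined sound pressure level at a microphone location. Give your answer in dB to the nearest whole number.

75 dB

First find each source's level at the receiver (point-source: −20·log₁₀(r/r_ref)), then combine on an intensity basis.
pump: 86.1 − 20·log₁₀(24.7/4.7) = 86.1 − 14.41 = 71.69 dB.
grinder: 87.7 − 20·log₁₀(30.8/4.7) = 87.7 − 16.33 = 71.37 dB.
diesel generator: 88.0 − 20·log₁₀(51.6/4.7) = 88.0 − 20.81 = 67.19 dB.
Σ 10^(L/10) = 3.370e+07 → L_total = 10·log₁₀(3.370e+07) = 75.28 dB.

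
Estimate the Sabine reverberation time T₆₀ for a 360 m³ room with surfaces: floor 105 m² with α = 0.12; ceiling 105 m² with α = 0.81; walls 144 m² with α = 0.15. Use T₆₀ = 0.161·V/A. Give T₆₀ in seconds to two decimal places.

A = Σ Sᵢαᵢ = 105·0.12 + 105·0.81 + 144·0.15 = 119.25 m².
T₆₀ = 0.161 × 360 / 119.25 = 0.486 s.

0.49 s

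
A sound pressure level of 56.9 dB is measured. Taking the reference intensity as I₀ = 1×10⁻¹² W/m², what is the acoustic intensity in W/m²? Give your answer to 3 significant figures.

4.90e-07 W/m²

I/I₀ = 10^(56.9/10) = 4.898e+05, so I = 4.898e+05 × 10⁻¹² W/m².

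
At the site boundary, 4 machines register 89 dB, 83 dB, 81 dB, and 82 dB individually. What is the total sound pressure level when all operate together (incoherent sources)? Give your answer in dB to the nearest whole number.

91 dB

For uncorrelated sources the intensities add, so convert each level to linear form, sum, and take 10·log₁₀ of the total.
Σ 10^(L/10) = 10^(89/10) + 10^(83/10) + 10^(81/10) + 10^(82/10) = 1.278e+09.
L_total = 10·log₁₀(1.278e+09) = 91.07 dB.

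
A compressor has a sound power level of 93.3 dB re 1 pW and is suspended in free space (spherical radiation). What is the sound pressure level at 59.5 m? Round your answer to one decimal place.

46.8 dB

L_p = L_w − 10·log₁₀(4π·r²) with r = 59.5 m.
4π·r² = 4.449e+04 m², 10·log₁₀ of that is 46.482 dB.
L_p = 93.3 − 46.482 = 46.82 dB.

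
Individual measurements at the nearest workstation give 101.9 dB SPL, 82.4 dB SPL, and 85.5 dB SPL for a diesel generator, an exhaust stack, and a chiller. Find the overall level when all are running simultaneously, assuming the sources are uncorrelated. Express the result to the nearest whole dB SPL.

For uncorrelated sources the intensities add, so convert each level to linear form, sum, and take 10·log₁₀ of the total.
Σ 10^(L/10) = 10^(101.9/10) + 10^(82.4/10) + 10^(85.5/10) = 1.602e+10.
L_total = 10·log₁₀(1.602e+10) = 102.05 dB SPL.

102 dB SPL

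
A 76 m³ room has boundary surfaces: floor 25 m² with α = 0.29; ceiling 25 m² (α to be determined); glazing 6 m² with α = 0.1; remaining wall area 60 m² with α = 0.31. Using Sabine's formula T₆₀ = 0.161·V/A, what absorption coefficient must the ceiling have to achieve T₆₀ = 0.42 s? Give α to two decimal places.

0.11

Required total absorption A = 0.161·76/0.42 = 29.13 m².
Absorption from the other surfaces = 25·0.29 + 6·0.1 + 60·0.31 = 26.45 m², so the ceiling must supply 2.68 m² over 25 m².
α = 2.68/25 = 0.107.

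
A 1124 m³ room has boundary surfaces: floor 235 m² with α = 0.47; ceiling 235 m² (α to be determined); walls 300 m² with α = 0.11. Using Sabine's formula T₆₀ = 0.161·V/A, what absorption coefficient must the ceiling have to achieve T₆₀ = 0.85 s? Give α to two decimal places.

A = 0.161·V/T₆₀ = 0.161·1124/0.85 = 212.90 m² sabins.
Absorption from the other surfaces = 235·0.47 + 300·0.11 = 143.45 m², so the ceiling must supply 69.45 m² over 235 m².
α = 69.45/235 = 0.296.

0.30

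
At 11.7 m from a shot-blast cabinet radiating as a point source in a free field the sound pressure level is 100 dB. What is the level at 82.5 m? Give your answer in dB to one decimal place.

83.0 dB

Point-source attenuation: ΔL = 20·log₁₀(r₂/r₁) = 20·log₁₀(82.5/11.7) = 16.965 dB.
L₂ = 100 − 20·log₁₀(82.5/11.7) = 100 − 16.965 = 83.03 dB.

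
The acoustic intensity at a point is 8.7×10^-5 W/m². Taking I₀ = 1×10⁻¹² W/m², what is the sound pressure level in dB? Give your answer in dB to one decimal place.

I/I₀ = 8.7×10^-5/10⁻¹² = 8.7×10^7, and L = 10·log₁₀(I/I₀).
L = 10·(0.9395 + 7) = 79.40 dB.

79.4 dB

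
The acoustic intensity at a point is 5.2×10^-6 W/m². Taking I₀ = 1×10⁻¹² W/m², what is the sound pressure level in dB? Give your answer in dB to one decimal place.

67.2 dB

L = 10·log₁₀(I/I₀) = 10·log₁₀(5.2×10^-6/10⁻¹²) = 10·log₁₀(5.2×10^6).
L = 10·(0.7160 + 6) = 67.16 dB.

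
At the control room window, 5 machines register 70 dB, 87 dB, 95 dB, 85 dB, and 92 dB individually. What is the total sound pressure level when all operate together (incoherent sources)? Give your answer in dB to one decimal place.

Incoherent sources combine by intensity addition: L_total = 10·log₁₀(Σ 10^(L_i/10)).
Σ 10^(L/10) = 10^(70/10) + 10^(87/10) + 10^(95/10) + 10^(85/10) + 10^(92/10) = 5.575e+09.
L_total = 10·log₁₀(5.575e+09) = 97.46 dB.

97.5 dB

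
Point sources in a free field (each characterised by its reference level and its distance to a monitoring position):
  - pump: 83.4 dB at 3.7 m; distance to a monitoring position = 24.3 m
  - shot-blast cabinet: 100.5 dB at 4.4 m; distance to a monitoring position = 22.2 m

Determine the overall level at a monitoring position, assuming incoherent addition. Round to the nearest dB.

Propagate each source to the receiver with L = L_ref − 20·log₁₀(r/r_ref), then add intensities.
pump: 83.4 − 20·log₁₀(24.3/3.7) = 83.4 − 16.35 = 67.05 dB.
shot-blast cabinet: 100.5 − 20·log₁₀(22.2/4.4) = 100.5 − 14.06 = 86.44 dB.
Σ 10^(L/10) = 4.458e+08 → L_total = 10·log₁₀(4.458e+08) = 86.49 dB.

86 dB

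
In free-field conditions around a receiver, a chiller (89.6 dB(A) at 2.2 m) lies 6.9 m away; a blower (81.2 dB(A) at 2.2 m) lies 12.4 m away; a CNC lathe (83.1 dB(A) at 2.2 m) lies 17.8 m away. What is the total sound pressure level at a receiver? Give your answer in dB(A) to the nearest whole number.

First find each source's level at the receiver (point-source: −20·log₁₀(r/r_ref)), then combine on an intensity basis.
chiller: 89.6 − 20·log₁₀(6.9/2.2) = 89.6 − 9.93 = 79.67 dB(A).
blower: 81.2 − 20·log₁₀(12.4/2.2) = 81.2 − 15.02 = 66.18 dB(A).
CNC lathe: 83.1 − 20·log₁₀(17.8/2.2) = 83.1 − 18.16 = 64.94 dB(A).
Σ 10^(L/10) = 9.998e+07 → L_total = 10·log₁₀(9.998e+07) = 80.00 dB(A).

80 dB(A)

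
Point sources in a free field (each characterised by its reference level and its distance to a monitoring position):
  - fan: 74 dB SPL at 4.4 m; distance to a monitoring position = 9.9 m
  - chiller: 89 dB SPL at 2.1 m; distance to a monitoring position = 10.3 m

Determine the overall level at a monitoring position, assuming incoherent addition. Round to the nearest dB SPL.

Apply inverse-square spreading to bring every level to the receiver, then sum 10^(L/10).
fan: 74 − 20·log₁₀(9.9/4.4) = 74 − 7.04 = 66.96 dB SPL.
chiller: 89 − 20·log₁₀(10.3/2.1) = 89 − 13.81 = 75.19 dB SPL.
Σ 10^(L/10) = 3.798e+07 → L_total = 10·log₁₀(3.798e+07) = 75.80 dB SPL.

76 dB SPL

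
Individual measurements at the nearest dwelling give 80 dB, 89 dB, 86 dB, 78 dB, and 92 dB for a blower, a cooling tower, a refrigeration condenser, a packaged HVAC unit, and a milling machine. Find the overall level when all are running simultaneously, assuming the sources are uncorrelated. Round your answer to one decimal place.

94.7 dB

Incoherent sources combine by intensity addition: L_total = 10·log₁₀(Σ 10^(L_i/10)).
Σ 10^(L/10) = 10^(80/10) + 10^(89/10) + 10^(86/10) + 10^(78/10) + 10^(92/10) = 2.940e+09.
L_total = 10·log₁₀(2.940e+09) = 94.68 dB.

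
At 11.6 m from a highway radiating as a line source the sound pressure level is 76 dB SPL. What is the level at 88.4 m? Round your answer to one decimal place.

67.2 dB SPL

For a line source, L₂ = L₁ − 10·log₁₀(r₂/r₁).
L₂ = 76 − 10·log₁₀(88.4/11.6) = 76 − 8.820 = 67.18 dB SPL.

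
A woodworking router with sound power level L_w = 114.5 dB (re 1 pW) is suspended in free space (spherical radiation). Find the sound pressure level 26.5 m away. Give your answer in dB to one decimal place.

75.0 dB

The power spreads over a sphere of area 4π·r², so L_p = L_w − 10·log₁₀(4π·r²).
4π·r² = 8825 m², 10·log₁₀ of that is 39.457 dB.
L_p = 114.5 − 39.457 = 75.04 dB.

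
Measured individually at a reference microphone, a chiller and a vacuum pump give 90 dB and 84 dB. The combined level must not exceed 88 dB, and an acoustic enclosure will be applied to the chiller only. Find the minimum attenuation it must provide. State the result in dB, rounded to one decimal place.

4.2 dB

The untreated sources together contribute 10^(84/10) = 2.512e+08, i.e. 84.00 dB.
To meet 88 dB overall, the treated chiller may contribute at most 10^(88/10) − 2.512e+08 = 3.798e+08, i.e. 85.80 dB.
So the chiller must be reduced from 90 to 85.80 dB: IL = 4.20 dB.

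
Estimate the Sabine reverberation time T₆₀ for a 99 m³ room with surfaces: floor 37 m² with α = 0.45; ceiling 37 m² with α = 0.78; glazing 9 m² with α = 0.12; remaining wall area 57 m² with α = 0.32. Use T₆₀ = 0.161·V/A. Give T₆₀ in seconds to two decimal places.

0.25 s

Total absorption A = 37·0.45 + 37·0.78 + 9·0.12 + 57·0.32 = 64.83 m² sabins.
T₆₀ = 0.161·V/A = 0.161·99/64.83 = 0.246 s.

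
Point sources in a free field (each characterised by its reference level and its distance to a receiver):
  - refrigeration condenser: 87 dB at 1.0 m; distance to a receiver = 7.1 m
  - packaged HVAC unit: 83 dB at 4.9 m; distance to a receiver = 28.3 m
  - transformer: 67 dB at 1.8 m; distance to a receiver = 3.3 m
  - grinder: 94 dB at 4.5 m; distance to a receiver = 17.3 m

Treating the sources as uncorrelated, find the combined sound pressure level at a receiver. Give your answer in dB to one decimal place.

82.7 dB

Propagate each source to the receiver with L = L_ref − 20·log₁₀(r/r_ref), then add intensities.
refrigeration condenser: 87 − 20·log₁₀(7.1/1.0) = 87 − 17.03 = 69.97 dB.
packaged HVAC unit: 83 − 20·log₁₀(28.3/4.9) = 83 − 15.23 = 67.77 dB.
transformer: 67 − 20·log₁₀(3.3/1.8) = 67 − 5.26 = 61.74 dB.
grinder: 94 − 20·log₁₀(17.3/4.5) = 94 − 11.70 = 82.30 dB.
Σ 10^(L/10) = 1.874e+08 → L_total = 10·log₁₀(1.874e+08) = 82.73 dB.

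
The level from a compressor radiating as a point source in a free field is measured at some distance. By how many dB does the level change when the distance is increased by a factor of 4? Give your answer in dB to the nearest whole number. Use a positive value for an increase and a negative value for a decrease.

Point-source spreading: ΔL = −20·log₁₀(r₂/r₁).
ΔL = −20·log₁₀(4) = -12.04 dB.

-12 dB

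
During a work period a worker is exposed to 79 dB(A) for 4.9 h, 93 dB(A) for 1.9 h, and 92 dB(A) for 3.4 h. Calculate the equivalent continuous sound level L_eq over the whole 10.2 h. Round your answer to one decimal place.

Weight each interval's intensity by its duration and average over T = 10.2 h:
Σ tᵢ·10^(Lᵢ/10) = 4.9·10^(79/10) + 1.9·10^(93/10) + 3.4·10^(92/10) = 9.569e+09.
L_eq = 10·log₁₀(9.569e+09/10.2) = 89.72 dB(A).

89.7 dB(A)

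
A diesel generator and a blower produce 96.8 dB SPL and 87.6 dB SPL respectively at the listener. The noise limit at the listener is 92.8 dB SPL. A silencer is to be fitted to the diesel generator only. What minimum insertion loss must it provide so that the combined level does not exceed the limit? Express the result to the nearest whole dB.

6 dB

Everything except the diesel generator sums to 10^(87.6/10) = 5.754e+08 in linear terms, 87.60 dB SPL.
To meet 92.8 dB SPL overall, the treated diesel generator may contribute at most 10^(92.8/10) − 5.754e+08 = 1.330e+09, i.e. 91.24 dB SPL.
So the diesel generator must be reduced from 96.8 to 91.24 dB SPL: IL = 5.56 dB.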